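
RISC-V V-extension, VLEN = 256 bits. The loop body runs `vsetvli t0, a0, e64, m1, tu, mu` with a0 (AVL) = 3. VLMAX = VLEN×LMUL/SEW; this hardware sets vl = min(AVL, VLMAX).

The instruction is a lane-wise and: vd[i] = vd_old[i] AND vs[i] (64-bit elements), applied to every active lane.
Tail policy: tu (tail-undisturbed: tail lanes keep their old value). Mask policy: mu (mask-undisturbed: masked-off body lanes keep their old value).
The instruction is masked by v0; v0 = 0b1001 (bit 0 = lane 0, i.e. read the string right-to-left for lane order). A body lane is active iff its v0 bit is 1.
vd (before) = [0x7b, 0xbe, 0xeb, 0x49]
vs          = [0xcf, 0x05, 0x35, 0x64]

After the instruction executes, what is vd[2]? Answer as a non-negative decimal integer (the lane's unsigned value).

vd[2] = 235

lanes per group: 256·1/64 = 4
vl ← min(3, 4) = 3
  i=0: and(0x7b,0xcf) → 75
  i=1: mask-off/keep → 190
  i=2: mask-off/keep → 235
  i=3: tail/keep → 73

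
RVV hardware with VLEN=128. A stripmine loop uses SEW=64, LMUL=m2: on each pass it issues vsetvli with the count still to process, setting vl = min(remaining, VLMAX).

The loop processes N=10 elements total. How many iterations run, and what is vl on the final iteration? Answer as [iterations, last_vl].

[iterations, last_vl] = [3, 2]

lanes per group: 128·2/64 = 4
iterations = ceil(10/4) = 3; final-pass vl = 2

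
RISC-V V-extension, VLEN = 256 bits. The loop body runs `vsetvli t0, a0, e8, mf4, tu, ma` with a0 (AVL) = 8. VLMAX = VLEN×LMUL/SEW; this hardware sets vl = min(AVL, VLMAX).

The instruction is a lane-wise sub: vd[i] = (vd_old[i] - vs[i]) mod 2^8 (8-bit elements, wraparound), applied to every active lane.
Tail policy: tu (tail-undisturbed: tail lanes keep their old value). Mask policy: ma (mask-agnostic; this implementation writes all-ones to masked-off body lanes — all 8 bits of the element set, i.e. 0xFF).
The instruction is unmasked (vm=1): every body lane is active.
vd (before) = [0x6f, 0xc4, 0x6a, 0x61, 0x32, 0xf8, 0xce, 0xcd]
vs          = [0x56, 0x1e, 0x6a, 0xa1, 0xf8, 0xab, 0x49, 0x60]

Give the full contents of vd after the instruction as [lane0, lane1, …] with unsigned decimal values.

VLMAX = (256 × 1/4) / 8 = 8 lanes
AVL=8 ≤ VLMAX=8, so vl = 8
[0] sub(0x6f,0x56) = 0x19
[1] sub(0xc4,0x1e) = 0xa6
[2] sub(0x6a,0x6a) = 0x00
[3] sub(0x61,0xa1) = 0xc0
[4] sub(0x32,0xf8) = 0x3a
[5] sub(0xf8,0xab) = 0x4d
[6] sub(0xce,0x49) = 0x85
[7] sub(0xcd,0x60) = 0x6d

vd = [25, 166, 0, 192, 58, 77, 133, 109]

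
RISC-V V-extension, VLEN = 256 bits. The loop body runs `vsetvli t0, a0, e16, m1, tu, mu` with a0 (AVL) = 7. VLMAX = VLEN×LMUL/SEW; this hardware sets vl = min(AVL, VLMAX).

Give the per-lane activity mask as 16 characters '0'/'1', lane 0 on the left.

VLMAX = (256 × 1) / 16 = 16 lanes
vl = min(AVL, VLMAX) = min(7, 16) = 7
bits (lane 0 leftmost): 1111111000000000

predicate = 1111111000000000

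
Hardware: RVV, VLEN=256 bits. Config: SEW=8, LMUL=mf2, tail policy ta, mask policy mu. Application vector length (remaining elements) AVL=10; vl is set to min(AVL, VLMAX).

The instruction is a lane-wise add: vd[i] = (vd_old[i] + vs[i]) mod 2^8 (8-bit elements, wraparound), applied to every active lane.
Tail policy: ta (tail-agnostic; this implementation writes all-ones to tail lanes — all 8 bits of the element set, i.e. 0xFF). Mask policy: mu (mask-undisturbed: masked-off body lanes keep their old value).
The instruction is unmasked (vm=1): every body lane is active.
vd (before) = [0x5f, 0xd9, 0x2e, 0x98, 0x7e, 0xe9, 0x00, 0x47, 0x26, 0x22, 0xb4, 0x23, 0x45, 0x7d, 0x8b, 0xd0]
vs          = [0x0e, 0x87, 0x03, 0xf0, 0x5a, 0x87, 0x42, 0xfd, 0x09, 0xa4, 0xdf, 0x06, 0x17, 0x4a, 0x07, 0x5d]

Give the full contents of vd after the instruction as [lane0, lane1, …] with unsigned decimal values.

vd = [109, 96, 49, 136, 216, 112, 66, 68, 47, 198, 255, 255, 255, 255, 255, 255]

VLMAX = (256 × 1/2) / 8 = 16 lanes
vl = min(AVL, VLMAX) = min(10, 16) = 10
lane  0: add(0x5f,0x0e) ⇒ 0x6d
lane  1: add(0xd9,0x87) ⇒ 0x60
lane  2: add(0x2e,0x03) ⇒ 0x31
lane  3: add(0x98,0xf0) ⇒ 0x88
lane  4: add(0x7e,0x5a) ⇒ 0xd8
lane  5: add(0xe9,0x87) ⇒ 0x70
lane  6: add(0x00,0x42) ⇒ 0x42
lane  7: add(0x47,0xfd) ⇒ 0x44
lane  8: add(0x26,0x09) ⇒ 0x2f
lane  9: add(0x22,0xa4) ⇒ 0xc6
lane 10: tail/ones ⇒ 0xff
lane 11: tail/ones ⇒ 0xff
lane 12: tail/ones ⇒ 0xff
lane 13: tail/ones ⇒ 0xff
lane 14: tail/ones ⇒ 0xff
lane 15: tail/ones ⇒ 0xff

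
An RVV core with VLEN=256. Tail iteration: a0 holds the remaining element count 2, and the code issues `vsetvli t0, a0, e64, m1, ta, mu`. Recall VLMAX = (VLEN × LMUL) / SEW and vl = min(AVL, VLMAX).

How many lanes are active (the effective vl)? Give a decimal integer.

vl = 2

VLMAX = (256 × 1) / 64 = 4 lanes
vl ← min(2, 4) = 2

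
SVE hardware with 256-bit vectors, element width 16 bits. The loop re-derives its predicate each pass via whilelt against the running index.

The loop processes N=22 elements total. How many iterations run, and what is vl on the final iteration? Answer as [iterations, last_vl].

register lanes = 256/16 = 16
iterations = ceil(22/16) = 2; final-pass vl = 6

[iterations, last_vl] = [2, 6]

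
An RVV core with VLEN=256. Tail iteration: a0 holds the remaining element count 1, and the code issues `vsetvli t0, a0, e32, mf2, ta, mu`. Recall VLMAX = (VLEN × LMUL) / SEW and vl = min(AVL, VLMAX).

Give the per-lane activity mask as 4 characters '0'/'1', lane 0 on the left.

predicate = 1000

VLMAX = VLEN×LMUL/SEW = 256×1/2/32 = 4
AVL=1 ≤ VLMAX=4, so vl = 1
bits (lane 0 leftmost): 1000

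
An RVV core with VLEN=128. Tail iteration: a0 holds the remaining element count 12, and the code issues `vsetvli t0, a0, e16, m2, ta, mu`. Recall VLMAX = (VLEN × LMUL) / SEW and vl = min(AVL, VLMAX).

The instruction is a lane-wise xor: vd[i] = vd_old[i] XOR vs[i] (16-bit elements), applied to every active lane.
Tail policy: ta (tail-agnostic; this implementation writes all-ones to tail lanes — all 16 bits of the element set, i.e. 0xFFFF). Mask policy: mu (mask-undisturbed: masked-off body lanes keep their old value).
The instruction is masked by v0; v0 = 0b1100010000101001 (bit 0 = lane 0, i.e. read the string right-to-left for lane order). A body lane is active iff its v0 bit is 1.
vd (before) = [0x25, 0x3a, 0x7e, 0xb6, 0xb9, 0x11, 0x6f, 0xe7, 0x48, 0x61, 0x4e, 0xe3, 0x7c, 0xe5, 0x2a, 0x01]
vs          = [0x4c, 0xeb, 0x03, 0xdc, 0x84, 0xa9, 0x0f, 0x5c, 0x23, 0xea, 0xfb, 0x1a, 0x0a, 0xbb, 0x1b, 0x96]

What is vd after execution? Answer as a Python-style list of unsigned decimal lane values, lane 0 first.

vd = [105, 58, 126, 106, 185, 184, 111, 231, 72, 97, 181, 227, 65535, 65535, 65535, 65535]

VLMAX = VLEN×LMUL/SEW = 128×2/16 = 16
vl ← min(12, 16) = 12
vd[0] xor(0x25,0x4c) -> 0x69
vd[1] mask-off/keep -> 0x3a
vd[2] mask-off/keep -> 0x7e
vd[3] xor(0xb6,0xdc) -> 0x6a
vd[4] mask-off/keep -> 0xb9
vd[5] xor(0x11,0xa9) -> 0xb8
vd[6] mask-off/keep -> 0x6f
vd[7] mask-off/keep -> 0xe7
vd[8] mask-off/keep -> 0x48
vd[9] mask-off/keep -> 0x61
vd[10] xor(0x4e,0xfb) -> 0xb5
vd[11] mask-off/keep -> 0xe3
vd[12] tail/ones -> 0xffff
vd[13] tail/ones -> 0xffff
vd[14] tail/ones -> 0xffff
vd[15] tail/ones -> 0xffff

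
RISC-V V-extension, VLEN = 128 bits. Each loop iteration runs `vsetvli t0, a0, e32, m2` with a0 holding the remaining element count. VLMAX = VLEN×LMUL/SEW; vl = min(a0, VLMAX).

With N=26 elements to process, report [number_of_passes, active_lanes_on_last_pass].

[iterations, last_vl] = [4, 2]

VLMAX = VLEN×LMUL/SEW = 128×2/32 = 8
26 elements at 8/iter → 4 passes, remainder 2 on the last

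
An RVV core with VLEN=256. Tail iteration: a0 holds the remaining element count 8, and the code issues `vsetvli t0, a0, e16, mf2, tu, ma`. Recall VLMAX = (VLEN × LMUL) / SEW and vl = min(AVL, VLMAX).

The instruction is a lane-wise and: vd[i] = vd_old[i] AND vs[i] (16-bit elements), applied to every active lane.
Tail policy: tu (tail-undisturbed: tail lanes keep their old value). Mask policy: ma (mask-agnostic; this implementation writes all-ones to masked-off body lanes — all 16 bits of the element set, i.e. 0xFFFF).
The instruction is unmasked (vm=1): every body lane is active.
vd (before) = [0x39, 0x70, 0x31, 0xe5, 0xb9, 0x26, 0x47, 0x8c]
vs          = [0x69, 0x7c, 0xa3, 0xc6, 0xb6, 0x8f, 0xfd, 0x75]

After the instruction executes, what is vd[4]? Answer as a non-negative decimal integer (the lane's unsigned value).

VLMAX = VLEN×LMUL/SEW = 256×1/2/16 = 8
vl = min(AVL, VLMAX) = min(8, 8) = 8
lane  0: and(0x39,0x69) ⇒ 0x29
lane  1: and(0x70,0x7c) ⇒ 0x70
lane  2: and(0x31,0xa3) ⇒ 0x21
lane  3: and(0xe5,0xc6) ⇒ 0xc4
lane  4: and(0xb9,0xb6) ⇒ 0xb0
lane  5: and(0x26,0x8f) ⇒ 0x06
lane  6: and(0x47,0xfd) ⇒ 0x45
lane  7: and(0x8c,0x75) ⇒ 0x04

vd[4] = 176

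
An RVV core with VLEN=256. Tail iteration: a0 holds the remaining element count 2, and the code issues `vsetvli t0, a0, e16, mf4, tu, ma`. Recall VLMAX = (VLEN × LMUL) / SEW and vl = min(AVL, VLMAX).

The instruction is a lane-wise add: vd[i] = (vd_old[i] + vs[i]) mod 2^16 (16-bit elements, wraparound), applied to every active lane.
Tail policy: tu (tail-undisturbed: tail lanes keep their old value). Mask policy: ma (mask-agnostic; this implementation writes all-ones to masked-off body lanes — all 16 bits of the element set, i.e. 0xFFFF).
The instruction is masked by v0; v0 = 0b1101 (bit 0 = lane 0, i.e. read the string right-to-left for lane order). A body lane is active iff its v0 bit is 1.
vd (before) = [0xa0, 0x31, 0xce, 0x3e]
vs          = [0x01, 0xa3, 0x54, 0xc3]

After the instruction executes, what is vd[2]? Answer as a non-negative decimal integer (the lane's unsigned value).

lanes per group: 256·1/4/16 = 4
AVL=2 ≤ VLMAX=4, so vl = 2
[0] add(0xa0,0x01) = 0xa1
[1] mask-off/ones = 0xffff
[2] tail/keep = 0xce
[3] tail/keep = 0x3e

vd[2] = 206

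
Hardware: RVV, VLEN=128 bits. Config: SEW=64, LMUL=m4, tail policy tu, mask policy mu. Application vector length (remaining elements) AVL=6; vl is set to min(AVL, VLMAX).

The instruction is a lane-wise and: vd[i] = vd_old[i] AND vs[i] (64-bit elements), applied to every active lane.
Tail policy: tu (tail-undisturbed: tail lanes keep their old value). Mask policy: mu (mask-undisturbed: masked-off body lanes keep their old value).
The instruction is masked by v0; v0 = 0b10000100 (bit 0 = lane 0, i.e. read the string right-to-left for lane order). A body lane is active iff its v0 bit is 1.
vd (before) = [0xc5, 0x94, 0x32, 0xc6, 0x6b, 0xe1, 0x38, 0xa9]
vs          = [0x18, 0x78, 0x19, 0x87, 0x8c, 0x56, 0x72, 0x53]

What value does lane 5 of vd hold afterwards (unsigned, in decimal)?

vd[5] = 225

lanes per group: 128·4/64 = 8
vl ← min(6, 8) = 6
lane  0: mask-off/keep ⇒ 0xc5
lane  1: mask-off/keep ⇒ 0x94
lane  2: and(0x32,0x19) ⇒ 0x10
lane  3: mask-off/keep ⇒ 0xc6
lane  4: mask-off/keep ⇒ 0x6b
lane  5: mask-off/keep ⇒ 0xe1
lane  6: tail/keep ⇒ 0x38
lane  7: tail/keep ⇒ 0xa9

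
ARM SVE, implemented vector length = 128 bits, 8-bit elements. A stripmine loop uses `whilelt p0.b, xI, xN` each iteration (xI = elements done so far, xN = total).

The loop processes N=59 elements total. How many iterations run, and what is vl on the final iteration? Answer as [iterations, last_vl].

[iterations, last_vl] = [4, 11]

128-bit reg / 8-bit elem → 16 lanes
59 elements at 16/iter → 4 passes, remainder 11 on the last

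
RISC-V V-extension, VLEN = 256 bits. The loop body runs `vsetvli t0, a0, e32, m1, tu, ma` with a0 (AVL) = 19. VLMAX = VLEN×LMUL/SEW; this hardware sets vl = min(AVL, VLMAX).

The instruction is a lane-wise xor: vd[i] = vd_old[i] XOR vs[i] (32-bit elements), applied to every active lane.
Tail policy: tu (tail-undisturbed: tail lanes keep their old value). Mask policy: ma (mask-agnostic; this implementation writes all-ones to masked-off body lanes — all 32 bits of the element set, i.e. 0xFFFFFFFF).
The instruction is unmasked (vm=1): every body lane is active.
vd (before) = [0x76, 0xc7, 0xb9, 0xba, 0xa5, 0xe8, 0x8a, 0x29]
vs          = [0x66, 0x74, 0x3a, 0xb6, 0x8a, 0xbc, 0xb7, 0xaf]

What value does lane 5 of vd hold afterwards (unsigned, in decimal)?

VLMAX = VLEN×LMUL/SEW = 256×1/32 = 8
vl ← min(19, 8) = 8
[0] xor(0x76,0x66) = 0x10
[1] xor(0xc7,0x74) = 0xb3
[2] xor(0xb9,0x3a) = 0x83
[3] xor(0xba,0xb6) = 0x0c
[4] xor(0xa5,0x8a) = 0x2f
[5] xor(0xe8,0xbc) = 0x54
[6] xor(0x8a,0xb7) = 0x3d
[7] xor(0x29,0xaf) = 0x86

vd[5] = 84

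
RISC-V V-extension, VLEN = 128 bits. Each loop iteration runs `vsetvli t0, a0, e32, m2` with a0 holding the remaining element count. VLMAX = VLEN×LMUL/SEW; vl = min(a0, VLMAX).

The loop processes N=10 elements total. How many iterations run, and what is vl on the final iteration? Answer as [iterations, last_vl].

VLMAX = VLEN×LMUL/SEW = 128×2/32 = 8
N=10: ⌈10/8⌉ = 2 iters; last vl = 10 − 1×8 = 2

[iterations, last_vl] = [2, 2]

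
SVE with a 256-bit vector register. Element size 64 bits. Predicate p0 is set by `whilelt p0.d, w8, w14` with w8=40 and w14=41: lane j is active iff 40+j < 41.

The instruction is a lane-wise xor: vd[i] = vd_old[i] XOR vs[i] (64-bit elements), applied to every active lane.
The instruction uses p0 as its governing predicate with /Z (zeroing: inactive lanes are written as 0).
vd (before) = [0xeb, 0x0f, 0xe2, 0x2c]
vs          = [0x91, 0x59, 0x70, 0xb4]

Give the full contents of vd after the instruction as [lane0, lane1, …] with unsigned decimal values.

vd = [122, 0, 0, 0]

lane count: 256 div 64 = 4
active while 40+j < 41, i.e. j ∈ [0,1) capped at 4 ⇒ 1
vd[0] xor(0xeb,0x91) -> 0x7a
vd[1] tail/zero -> 0x00
vd[2] tail/zero -> 0x00
vd[3] tail/zero -> 0x00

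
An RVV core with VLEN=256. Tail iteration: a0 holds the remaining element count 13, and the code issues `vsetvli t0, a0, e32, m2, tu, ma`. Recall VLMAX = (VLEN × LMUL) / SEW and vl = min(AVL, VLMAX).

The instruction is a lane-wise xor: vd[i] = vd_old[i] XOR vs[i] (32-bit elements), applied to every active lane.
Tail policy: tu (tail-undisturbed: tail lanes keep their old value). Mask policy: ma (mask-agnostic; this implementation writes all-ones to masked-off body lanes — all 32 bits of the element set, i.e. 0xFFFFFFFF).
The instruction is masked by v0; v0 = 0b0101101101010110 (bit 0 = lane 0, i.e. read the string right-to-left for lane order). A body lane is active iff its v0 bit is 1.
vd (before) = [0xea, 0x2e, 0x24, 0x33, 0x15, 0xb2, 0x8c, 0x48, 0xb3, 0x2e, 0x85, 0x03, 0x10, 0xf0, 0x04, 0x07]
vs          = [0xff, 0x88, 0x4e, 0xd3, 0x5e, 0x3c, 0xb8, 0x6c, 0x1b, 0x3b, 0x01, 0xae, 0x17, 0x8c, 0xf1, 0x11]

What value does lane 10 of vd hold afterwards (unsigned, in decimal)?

vd[10] = 4294967295

lanes per group: 256·2/32 = 16
AVL=13 ≤ VLMAX=16, so vl = 13
lane  0: mask-off/ones ⇒ 0xffffffff
lane  1: xor(0x2e,0x88) ⇒ 0xa6
lane  2: xor(0x24,0x4e) ⇒ 0x6a
lane  3: mask-off/ones ⇒ 0xffffffff
lane  4: xor(0x15,0x5e) ⇒ 0x4b
lane  5: mask-off/ones ⇒ 0xffffffff
lane  6: xor(0x8c,0xb8) ⇒ 0x34
lane  7: mask-off/ones ⇒ 0xffffffff
lane  8: xor(0xb3,0x1b) ⇒ 0xa8
lane  9: xor(0x2e,0x3b) ⇒ 0x15
lane 10: mask-off/ones ⇒ 0xffffffff
lane 11: xor(0x03,0xae) ⇒ 0xad
lane 12: xor(0x10,0x17) ⇒ 0x07
lane 13: tail/keep ⇒ 0xf0
lane 14: tail/keep ⇒ 0x04
lane 15: tail/keep ⇒ 0x07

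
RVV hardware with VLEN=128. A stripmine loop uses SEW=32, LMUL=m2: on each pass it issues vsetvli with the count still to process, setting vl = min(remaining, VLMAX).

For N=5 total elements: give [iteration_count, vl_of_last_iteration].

VLMAX = (128 × 2) / 32 = 8 lanes
5 elements at 8/iter → 1 passes, remainder 5 on the last

[iterations, last_vl] = [1, 5]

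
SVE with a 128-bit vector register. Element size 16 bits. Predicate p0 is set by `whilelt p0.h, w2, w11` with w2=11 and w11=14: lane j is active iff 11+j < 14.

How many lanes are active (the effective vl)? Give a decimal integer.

vl = 3

128-bit reg / 16-bit elem → 8 lanes
p0[j] = (11+j < 14); true for j=0..2 → 3 lanes set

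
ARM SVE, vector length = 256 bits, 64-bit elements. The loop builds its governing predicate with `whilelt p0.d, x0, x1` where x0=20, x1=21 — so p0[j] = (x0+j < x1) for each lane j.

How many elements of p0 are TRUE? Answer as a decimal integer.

vl = 1

register lanes = 256/64 = 4
whilelt: lane j active iff 20+j < 21 → j < 1 → 1 active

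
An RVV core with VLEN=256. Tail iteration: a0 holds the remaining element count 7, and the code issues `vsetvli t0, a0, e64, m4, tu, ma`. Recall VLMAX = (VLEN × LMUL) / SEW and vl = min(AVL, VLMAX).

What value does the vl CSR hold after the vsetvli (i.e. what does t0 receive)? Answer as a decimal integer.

vl = 7

lanes per group: 256·4/64 = 16
AVL=7 ≤ VLMAX=16, so vl = 7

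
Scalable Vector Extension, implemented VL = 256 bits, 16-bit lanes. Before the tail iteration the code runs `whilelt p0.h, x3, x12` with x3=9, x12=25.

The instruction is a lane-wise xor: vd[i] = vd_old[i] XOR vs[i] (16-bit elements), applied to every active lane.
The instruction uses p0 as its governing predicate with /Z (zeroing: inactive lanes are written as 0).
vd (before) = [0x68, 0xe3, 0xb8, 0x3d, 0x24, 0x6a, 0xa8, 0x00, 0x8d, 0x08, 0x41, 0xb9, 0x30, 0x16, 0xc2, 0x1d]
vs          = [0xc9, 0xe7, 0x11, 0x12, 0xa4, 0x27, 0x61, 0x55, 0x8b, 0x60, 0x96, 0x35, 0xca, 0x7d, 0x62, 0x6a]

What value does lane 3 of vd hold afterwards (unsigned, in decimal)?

vd[3] = 47

256-bit reg / 16-bit elem → 16 lanes
active while 9+j < 25, i.e. j ∈ [0,16) capped at 16 ⇒ 16
lane  0: xor(0x68,0xc9) ⇒ 0xa1
lane  1: xor(0xe3,0xe7) ⇒ 0x04
lane  2: xor(0xb8,0x11) ⇒ 0xa9
lane  3: xor(0x3d,0x12) ⇒ 0x2f
lane  4: xor(0x24,0xa4) ⇒ 0x80
lane  5: xor(0x6a,0x27) ⇒ 0x4d
lane  6: xor(0xa8,0x61) ⇒ 0xc9
lane  7: xor(0x00,0x55) ⇒ 0x55
lane  8: xor(0x8d,0x8b) ⇒ 0x06
lane  9: xor(0x08,0x60) ⇒ 0x68
lane 10: xor(0x41,0x96) ⇒ 0xd7
lane 11: xor(0xb9,0x35) ⇒ 0x8c
lane 12: xor(0x30,0xca) ⇒ 0xfa
lane 13: xor(0x16,0x7d) ⇒ 0x6b
lane 14: xor(0xc2,0x62) ⇒ 0xa0
lane 15: xor(0x1d,0x6a) ⇒ 0x77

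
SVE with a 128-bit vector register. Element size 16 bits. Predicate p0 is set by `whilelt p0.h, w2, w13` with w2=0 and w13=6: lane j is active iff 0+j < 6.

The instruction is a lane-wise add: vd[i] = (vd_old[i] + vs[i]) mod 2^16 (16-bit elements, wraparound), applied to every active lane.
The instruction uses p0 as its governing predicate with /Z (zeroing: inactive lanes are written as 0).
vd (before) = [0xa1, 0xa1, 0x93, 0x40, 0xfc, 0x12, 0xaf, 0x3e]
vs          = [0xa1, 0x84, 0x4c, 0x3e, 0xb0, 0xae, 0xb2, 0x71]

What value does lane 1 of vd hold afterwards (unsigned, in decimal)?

vd[1] = 293

128-bit reg / 16-bit elem → 8 lanes
p0[j] = (0+j < 6); true for j=0..5 → 6 lanes set
[0] add(0xa1,0xa1) = 0x142
[1] add(0xa1,0x84) = 0x125
[2] add(0x93,0x4c) = 0xdf
[3] add(0x40,0x3e) = 0x7e
[4] add(0xfc,0xb0) = 0x1ac
[5] add(0x12,0xae) = 0xc0
[6] tail/zero = 0x00
[7] tail/zero = 0x00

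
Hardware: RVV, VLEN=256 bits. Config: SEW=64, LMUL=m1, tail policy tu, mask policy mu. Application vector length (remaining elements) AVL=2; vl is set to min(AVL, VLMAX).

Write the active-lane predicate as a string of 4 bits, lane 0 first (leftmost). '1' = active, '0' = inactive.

lanes per group: 256·1/64 = 4
vl ← min(2, 4) = 2
bits (lane 0 leftmost): 1100

predicate = 1100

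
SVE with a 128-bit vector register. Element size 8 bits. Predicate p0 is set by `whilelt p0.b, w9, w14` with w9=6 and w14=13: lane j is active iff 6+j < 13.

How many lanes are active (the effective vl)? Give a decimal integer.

register lanes = 128/8 = 16
p0[j] = (6+j < 13); true for j=0..6 → 7 lanes set

vl = 7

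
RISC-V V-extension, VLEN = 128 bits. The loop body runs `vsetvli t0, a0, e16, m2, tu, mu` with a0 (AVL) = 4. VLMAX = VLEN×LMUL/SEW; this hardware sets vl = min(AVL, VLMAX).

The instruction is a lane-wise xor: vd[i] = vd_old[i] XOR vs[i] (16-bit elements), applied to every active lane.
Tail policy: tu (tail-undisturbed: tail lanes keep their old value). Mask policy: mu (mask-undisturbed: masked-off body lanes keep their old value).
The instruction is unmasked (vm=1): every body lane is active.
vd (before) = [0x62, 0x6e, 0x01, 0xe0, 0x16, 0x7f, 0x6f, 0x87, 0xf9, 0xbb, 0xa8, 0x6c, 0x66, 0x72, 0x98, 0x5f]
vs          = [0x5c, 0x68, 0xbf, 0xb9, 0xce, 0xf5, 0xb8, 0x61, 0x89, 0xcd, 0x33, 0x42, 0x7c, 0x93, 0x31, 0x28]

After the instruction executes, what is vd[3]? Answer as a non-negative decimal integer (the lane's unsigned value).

VLMAX = VLEN×LMUL/SEW = 128×2/16 = 16
vl = min(AVL, VLMAX) = min(4, 16) = 4
vd[0] xor(0x62,0x5c) -> 0x3e
vd[1] xor(0x6e,0x68) -> 0x06
vd[2] xor(0x01,0xbf) -> 0xbe
vd[3] xor(0xe0,0xb9) -> 0x59
vd[4] tail/keep -> 0x16
vd[5] tail/keep -> 0x7f
vd[6] tail/keep -> 0x6f
vd[7] tail/keep -> 0x87
vd[8] tail/keep -> 0xf9
vd[9] tail/keep -> 0xbb
vd[10] tail/keep -> 0xa8
vd[11] tail/keep -> 0x6c
vd[12] tail/keep -> 0x66
vd[13] tail/keep -> 0x72
vd[14] tail/keep -> 0x98
vd[15] tail/keep -> 0x5f

vd[3] = 89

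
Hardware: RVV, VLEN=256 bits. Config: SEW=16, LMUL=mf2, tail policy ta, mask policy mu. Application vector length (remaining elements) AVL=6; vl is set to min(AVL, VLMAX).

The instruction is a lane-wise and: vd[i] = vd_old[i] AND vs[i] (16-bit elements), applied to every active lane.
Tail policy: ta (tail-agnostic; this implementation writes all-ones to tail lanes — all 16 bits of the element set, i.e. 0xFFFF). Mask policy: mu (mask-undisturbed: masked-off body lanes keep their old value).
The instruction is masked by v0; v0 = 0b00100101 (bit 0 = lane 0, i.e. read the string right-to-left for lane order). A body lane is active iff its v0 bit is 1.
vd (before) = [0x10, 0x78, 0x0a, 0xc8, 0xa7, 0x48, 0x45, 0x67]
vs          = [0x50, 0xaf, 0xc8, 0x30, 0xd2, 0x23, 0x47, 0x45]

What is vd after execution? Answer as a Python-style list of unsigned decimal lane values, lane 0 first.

vd = [16, 120, 8, 200, 167, 0, 65535, 65535]

VLMAX = (256 × 1/2) / 16 = 8 lanes
vl ← min(6, 8) = 6
vd[0] and(0x10,0x50) -> 0x10
vd[1] mask-off/keep -> 0x78
vd[2] and(0x0a,0xc8) -> 0x08
vd[3] mask-off/keep -> 0xc8
vd[4] mask-off/keep -> 0xa7
vd[5] and(0x48,0x23) -> 0x00
vd[6] tail/ones -> 0xffff
vd[7] tail/ones -> 0xffff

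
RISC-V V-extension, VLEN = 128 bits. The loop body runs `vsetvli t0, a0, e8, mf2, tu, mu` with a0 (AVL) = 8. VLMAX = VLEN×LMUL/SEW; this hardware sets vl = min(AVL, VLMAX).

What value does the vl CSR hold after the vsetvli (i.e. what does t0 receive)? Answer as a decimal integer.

vl = 8

VLMAX = VLEN×LMUL/SEW = 128×1/2/8 = 8
vl = min(AVL, VLMAX) = min(8, 8) = 8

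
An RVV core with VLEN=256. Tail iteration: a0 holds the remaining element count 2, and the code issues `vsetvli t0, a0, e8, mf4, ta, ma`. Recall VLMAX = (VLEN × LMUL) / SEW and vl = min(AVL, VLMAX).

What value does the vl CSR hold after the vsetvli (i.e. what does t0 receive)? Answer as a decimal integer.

VLMAX = (256 × 1/4) / 8 = 8 lanes
vl ← min(2, 8) = 2

vl = 2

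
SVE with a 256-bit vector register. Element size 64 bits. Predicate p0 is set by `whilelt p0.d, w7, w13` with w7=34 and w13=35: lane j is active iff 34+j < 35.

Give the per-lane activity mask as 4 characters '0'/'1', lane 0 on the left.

256-bit reg / 64-bit elem → 4 lanes
active while 34+j < 35, i.e. j ∈ [0,1) capped at 4 ⇒ 1
bits (lane 0 leftmost): 1000

predicate = 1000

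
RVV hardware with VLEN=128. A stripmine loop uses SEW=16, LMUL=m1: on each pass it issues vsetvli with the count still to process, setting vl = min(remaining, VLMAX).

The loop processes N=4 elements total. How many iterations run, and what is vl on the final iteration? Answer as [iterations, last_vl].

[iterations, last_vl] = [1, 4]

lanes per group: 128·1/16 = 8
N=4: ⌈4/8⌉ = 1 iters; last vl = 4 − 0×8 = 4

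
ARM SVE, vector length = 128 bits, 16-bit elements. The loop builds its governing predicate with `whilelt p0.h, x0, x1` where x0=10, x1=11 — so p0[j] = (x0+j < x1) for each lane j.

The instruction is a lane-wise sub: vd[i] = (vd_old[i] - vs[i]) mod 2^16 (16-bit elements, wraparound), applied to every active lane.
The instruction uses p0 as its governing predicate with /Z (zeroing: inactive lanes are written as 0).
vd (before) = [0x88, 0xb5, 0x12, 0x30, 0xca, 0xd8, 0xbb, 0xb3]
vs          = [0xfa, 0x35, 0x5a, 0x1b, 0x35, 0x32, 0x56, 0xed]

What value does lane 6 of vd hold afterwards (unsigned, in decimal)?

vd[6] = 0

lane count: 128 div 16 = 8
p0[j] = (10+j < 11); true for j=0..0 → 1 lanes set
vd[0] sub(0x88,0xfa) -> 0xff8e
vd[1] tail/zero -> 0x00
vd[2] tail/zero -> 0x00
vd[3] tail/zero -> 0x00
vd[4] tail/zero -> 0x00
vd[5] tail/zero -> 0x00
vd[6] tail/zero -> 0x00
vd[7] tail/zero -> 0x00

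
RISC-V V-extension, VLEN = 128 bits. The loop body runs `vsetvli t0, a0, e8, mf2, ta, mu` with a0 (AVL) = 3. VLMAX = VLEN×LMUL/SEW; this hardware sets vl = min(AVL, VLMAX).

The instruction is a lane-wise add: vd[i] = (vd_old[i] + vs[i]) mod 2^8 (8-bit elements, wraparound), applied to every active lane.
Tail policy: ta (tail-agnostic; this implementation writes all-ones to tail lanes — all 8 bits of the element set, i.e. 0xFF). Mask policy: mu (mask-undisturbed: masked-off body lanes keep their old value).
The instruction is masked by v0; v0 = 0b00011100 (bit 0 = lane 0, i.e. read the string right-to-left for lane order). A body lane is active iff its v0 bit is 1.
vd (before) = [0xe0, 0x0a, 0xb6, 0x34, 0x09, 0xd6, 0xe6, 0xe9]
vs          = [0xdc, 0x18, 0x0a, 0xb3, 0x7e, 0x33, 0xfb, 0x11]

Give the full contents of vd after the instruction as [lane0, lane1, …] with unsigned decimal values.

vd = [224, 10, 192, 255, 255, 255, 255, 255]

VLMAX = (128 × 1/2) / 8 = 8 lanes
vl ← min(3, 8) = 3
lane  0: mask-off/keep ⇒ 0xe0
lane  1: mask-off/keep ⇒ 0x0a
lane  2: add(0xb6,0x0a) ⇒ 0xc0
lane  3: tail/ones ⇒ 0xff
lane  4: tail/ones ⇒ 0xff
lane  5: tail/ones ⇒ 0xff
lane  6: tail/ones ⇒ 0xff
lane  7: tail/ones ⇒ 0xff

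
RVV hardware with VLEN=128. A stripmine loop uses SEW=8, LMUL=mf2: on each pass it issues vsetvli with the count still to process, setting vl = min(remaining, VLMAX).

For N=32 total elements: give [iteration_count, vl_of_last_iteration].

VLMAX = (128 × 1/2) / 8 = 8 lanes
N=32: ⌈32/8⌉ = 4 iters; last vl = 32 − 3×8 = 8

[iterations, last_vl] = [4, 8]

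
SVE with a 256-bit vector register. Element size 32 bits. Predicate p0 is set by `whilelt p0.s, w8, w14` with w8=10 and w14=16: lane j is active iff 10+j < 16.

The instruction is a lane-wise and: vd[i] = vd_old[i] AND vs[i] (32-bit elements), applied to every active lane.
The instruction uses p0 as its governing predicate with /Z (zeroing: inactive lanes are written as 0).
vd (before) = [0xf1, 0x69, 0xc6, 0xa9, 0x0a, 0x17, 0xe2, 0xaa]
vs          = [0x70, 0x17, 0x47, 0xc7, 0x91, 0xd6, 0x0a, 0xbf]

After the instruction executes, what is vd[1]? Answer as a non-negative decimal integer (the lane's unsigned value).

register lanes = 256/32 = 8
whilelt: lane j active iff 10+j < 16 → j < 6 → 6 active
[0] and(0xf1,0x70) = 0x70
[1] and(0x69,0x17) = 0x01
[2] and(0xc6,0x47) = 0x46
[3] and(0xa9,0xc7) = 0x81
[4] and(0x0a,0x91) = 0x00
[5] and(0x17,0xd6) = 0x16
[6] tail/zero = 0x00
[7] tail/zero = 0x00

vd[1] = 1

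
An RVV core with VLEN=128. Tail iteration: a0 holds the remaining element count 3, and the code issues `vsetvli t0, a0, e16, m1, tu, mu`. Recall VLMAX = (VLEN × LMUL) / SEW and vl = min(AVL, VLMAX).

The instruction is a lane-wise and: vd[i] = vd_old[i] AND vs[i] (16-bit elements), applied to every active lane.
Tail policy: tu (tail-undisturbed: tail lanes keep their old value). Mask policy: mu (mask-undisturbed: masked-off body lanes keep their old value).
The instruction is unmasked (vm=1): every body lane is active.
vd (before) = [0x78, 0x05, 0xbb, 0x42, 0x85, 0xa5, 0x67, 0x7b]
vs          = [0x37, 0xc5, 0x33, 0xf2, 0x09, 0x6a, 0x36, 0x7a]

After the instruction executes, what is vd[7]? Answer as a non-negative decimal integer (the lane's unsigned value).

VLMAX = VLEN×LMUL/SEW = 128×1/16 = 8
vl = min(AVL, VLMAX) = min(3, 8) = 3
lane  0: and(0x78,0x37) ⇒ 0x30
lane  1: and(0x05,0xc5) ⇒ 0x05
lane  2: and(0xbb,0x33) ⇒ 0x33
lane  3: tail/keep ⇒ 0x42
lane  4: tail/keep ⇒ 0x85
lane  5: tail/keep ⇒ 0xa5
lane  6: tail/keep ⇒ 0x67
lane  7: tail/keep ⇒ 0x7b

vd[7] = 123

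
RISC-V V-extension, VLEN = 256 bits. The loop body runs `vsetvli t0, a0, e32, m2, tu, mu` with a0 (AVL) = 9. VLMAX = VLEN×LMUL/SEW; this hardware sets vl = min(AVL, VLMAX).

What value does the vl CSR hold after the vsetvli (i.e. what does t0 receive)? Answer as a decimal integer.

VLMAX = VLEN×LMUL/SEW = 256×2/32 = 16
vl ← min(9, 16) = 9

vl = 9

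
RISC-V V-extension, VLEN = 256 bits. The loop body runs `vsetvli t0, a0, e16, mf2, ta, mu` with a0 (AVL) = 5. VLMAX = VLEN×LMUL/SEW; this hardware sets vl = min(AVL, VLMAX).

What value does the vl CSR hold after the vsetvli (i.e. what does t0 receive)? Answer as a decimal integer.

lanes per group: 256·1/2/16 = 8
AVL=5 ≤ VLMAX=8, so vl = 5

vl = 5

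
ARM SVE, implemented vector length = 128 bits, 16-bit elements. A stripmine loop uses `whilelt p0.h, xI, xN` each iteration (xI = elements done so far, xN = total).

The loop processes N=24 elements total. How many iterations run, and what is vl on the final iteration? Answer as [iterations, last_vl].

register lanes = 128/16 = 8
iterations = ceil(24/8) = 3; final-pass vl = 8

[iterations, last_vl] = [3, 8]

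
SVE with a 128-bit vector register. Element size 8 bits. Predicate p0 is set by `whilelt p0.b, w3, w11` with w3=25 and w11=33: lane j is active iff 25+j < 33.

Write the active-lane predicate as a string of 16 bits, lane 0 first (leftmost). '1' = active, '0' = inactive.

predicate = 1111111100000000

register lanes = 128/8 = 16
p0[j] = (25+j < 33); true for j=0..7 → 8 lanes set
bits (lane 0 leftmost): 1111111100000000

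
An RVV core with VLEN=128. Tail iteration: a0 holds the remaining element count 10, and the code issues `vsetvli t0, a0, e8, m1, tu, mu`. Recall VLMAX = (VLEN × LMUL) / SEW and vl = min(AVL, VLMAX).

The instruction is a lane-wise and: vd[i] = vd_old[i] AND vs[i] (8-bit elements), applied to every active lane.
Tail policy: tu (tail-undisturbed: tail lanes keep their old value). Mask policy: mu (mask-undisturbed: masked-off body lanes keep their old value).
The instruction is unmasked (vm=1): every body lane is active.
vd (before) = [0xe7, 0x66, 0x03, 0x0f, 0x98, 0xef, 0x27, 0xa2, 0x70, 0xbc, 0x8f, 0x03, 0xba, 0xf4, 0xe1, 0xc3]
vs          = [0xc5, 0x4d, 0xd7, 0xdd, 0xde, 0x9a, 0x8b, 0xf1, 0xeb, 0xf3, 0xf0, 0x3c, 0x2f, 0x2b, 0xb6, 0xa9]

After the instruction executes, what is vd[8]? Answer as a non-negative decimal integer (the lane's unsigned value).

VLMAX = VLEN×LMUL/SEW = 128×1/8 = 16
vl ← min(10, 16) = 10
[0] and(0xe7,0xc5) = 0xc5
[1] and(0x66,0x4d) = 0x44
[2] and(0x03,0xd7) = 0x03
[3] and(0x0f,0xdd) = 0x0d
[4] and(0x98,0xde) = 0x98
[5] and(0xef,0x9a) = 0x8a
[6] and(0x27,0x8b) = 0x03
[7] and(0xa2,0xf1) = 0xa0
[8] and(0x70,0xeb) = 0x60
[9] and(0xbc,0xf3) = 0xb0
[10] tail/keep = 0x8f
[11] tail/keep = 0x03
[12] tail/keep = 0xba
[13] tail/keep = 0xf4
[14] tail/keep = 0xe1
[15] tail/keep = 0xc3

vd[8] = 96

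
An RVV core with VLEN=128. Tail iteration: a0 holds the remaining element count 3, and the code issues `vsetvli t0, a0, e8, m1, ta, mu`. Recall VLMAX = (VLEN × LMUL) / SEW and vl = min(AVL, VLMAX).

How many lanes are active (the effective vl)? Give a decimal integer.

vl = 3

VLMAX = VLEN×LMUL/SEW = 128×1/8 = 16
AVL=3 ≤ VLMAX=16, so vl = 3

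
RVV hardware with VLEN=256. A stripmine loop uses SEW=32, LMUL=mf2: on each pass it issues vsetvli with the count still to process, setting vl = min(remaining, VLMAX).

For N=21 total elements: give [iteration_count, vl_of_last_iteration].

lanes per group: 256·1/2/32 = 4
21 elements at 4/iter → 6 passes, remainder 1 on the last

[iterations, last_vl] = [6, 1]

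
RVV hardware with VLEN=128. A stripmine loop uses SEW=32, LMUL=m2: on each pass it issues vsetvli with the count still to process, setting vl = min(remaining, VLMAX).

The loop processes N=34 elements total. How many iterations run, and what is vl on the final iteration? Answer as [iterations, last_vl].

[iterations, last_vl] = [5, 2]

VLMAX = VLEN×LMUL/SEW = 128×2/32 = 8
34 elements at 8/iter → 5 passes, remainder 2 on the last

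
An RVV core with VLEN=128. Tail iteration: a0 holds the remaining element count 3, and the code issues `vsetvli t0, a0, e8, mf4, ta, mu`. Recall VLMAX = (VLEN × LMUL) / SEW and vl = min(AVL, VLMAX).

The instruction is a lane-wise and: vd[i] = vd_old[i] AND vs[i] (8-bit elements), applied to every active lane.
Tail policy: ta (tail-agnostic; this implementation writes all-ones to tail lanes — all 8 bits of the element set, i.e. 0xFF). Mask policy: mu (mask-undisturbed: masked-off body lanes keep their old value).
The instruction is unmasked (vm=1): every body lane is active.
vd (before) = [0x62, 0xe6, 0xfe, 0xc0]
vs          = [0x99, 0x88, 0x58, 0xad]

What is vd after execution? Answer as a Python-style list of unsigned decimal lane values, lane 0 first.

vd = [0, 128, 88, 255]

lanes per group: 128·1/4/8 = 4
vl ← min(3, 4) = 3
[0] and(0x62,0x99) = 0x00
[1] and(0xe6,0x88) = 0x80
[2] and(0xfe,0x58) = 0x58
[3] tail/ones = 0xff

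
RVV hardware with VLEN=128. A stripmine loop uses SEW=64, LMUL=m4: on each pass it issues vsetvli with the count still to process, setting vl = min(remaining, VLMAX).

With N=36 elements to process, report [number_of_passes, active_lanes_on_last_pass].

lanes per group: 128·4/64 = 8
36 elements at 8/iter → 5 passes, remainder 4 on the last

[iterations, last_vl] = [5, 4]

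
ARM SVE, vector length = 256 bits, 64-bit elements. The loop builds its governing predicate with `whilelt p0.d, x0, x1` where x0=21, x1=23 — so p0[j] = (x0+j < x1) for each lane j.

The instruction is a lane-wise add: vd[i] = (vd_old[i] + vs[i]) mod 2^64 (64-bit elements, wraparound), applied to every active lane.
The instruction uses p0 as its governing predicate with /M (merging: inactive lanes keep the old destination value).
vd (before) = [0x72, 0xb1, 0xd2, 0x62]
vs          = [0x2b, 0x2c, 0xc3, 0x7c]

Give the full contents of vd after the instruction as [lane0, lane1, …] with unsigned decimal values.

256-bit reg / 64-bit elem → 4 lanes
whilelt: lane j active iff 21+j < 23 → j < 2 → 2 active
lane  0: add(0x72,0x2b) ⇒ 0x9d
lane  1: add(0xb1,0x2c) ⇒ 0xdd
lane  2: tail/keep ⇒ 0xd2
lane  3: tail/keep ⇒ 0x62

vd = [157, 221, 210, 98]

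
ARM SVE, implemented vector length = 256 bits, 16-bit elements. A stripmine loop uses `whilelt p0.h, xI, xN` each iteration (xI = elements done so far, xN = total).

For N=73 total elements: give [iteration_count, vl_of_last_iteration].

register lanes = 256/16 = 16
73 elements at 16/iter → 5 passes, remainder 9 on the last

[iterations, last_vl] = [5, 9]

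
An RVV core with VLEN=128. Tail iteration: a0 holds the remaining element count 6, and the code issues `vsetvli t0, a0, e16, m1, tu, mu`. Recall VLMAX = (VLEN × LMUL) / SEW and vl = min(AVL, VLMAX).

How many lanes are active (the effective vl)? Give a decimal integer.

vl = 6

VLMAX = (128 × 1) / 16 = 8 lanes
vl = min(AVL, VLMAX) = min(6, 8) = 6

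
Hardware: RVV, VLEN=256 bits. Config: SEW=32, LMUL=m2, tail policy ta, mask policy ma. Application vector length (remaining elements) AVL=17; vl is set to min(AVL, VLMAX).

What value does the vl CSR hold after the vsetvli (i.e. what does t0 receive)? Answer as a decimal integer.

vl = 16

VLMAX = VLEN×LMUL/SEW = 256×2/32 = 16
vl ← min(17, 16) = 16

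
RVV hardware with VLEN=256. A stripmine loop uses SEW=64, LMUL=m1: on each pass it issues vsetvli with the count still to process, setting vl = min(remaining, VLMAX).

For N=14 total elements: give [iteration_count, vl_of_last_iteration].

[iterations, last_vl] = [4, 2]

VLMAX = VLEN×LMUL/SEW = 256×1/64 = 4
N=14: ⌈14/4⌉ = 4 iters; last vl = 14 − 3×4 = 2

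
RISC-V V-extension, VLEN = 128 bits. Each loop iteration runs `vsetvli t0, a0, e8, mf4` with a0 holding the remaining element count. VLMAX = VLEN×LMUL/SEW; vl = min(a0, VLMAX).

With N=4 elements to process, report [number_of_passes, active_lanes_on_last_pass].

VLMAX = VLEN×LMUL/SEW = 128×1/4/8 = 4
4 elements at 4/iter → 1 passes, remainder 4 on the last

[iterations, last_vl] = [1, 4]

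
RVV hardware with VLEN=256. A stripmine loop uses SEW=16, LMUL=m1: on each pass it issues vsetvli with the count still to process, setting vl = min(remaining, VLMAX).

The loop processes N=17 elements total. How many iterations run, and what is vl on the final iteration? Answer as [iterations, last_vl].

[iterations, last_vl] = [2, 1]

VLMAX = (256 × 1) / 16 = 16 lanes
17 elements at 16/iter → 2 passes, remainder 1 on the last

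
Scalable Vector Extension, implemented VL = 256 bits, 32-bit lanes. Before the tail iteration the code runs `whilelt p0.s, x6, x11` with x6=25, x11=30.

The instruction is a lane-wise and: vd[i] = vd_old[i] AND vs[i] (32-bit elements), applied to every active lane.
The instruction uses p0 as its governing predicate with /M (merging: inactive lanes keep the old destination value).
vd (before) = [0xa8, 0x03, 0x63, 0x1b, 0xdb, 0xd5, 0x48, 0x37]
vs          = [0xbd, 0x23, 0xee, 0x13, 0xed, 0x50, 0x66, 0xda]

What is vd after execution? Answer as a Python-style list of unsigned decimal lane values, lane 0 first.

vd = [168, 3, 98, 19, 201, 213, 72, 55]

register lanes = 256/32 = 8
whilelt: lane j active iff 25+j < 30 → j < 5 → 5 active
vd[0] and(0xa8,0xbd) -> 0xa8
vd[1] and(0x03,0x23) -> 0x03
vd[2] and(0x63,0xee) -> 0x62
vd[3] and(0x1b,0x13) -> 0x13
vd[4] and(0xdb,0xed) -> 0xc9
vd[5] tail/keep -> 0xd5
vd[6] tail/keep -> 0x48
vd[7] tail/keep -> 0x37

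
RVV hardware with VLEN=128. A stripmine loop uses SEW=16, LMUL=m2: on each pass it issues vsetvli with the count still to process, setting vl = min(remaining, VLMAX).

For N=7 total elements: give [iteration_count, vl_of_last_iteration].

VLMAX = (128 × 2) / 16 = 16 lanes
N=7: ⌈7/16⌉ = 1 iters; last vl = 7 − 0×16 = 7

[iterations, last_vl] = [1, 7]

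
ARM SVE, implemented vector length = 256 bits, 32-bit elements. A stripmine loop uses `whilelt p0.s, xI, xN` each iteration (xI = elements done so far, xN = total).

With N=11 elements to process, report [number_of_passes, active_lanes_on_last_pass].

register lanes = 256/32 = 8
11 elements at 8/iter → 2 passes, remainder 3 on the last

[iterations, last_vl] = [2, 3]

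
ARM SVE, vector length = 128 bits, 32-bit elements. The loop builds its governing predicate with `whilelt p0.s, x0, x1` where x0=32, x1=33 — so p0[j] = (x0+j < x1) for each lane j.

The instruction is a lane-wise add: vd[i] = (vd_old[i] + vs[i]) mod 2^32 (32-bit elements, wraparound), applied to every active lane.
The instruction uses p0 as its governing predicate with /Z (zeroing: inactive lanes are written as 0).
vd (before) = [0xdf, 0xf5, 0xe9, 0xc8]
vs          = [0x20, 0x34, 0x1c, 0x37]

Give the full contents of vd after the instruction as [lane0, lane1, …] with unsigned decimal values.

128-bit reg / 32-bit elem → 4 lanes
p0[j] = (32+j < 33); true for j=0..0 → 1 lanes set
[0] add(0xdf,0x20) = 0xff
[1] tail/zero = 0x00
[2] tail/zero = 0x00
[3] tail/zero = 0x00

vd = [255, 0, 0, 0]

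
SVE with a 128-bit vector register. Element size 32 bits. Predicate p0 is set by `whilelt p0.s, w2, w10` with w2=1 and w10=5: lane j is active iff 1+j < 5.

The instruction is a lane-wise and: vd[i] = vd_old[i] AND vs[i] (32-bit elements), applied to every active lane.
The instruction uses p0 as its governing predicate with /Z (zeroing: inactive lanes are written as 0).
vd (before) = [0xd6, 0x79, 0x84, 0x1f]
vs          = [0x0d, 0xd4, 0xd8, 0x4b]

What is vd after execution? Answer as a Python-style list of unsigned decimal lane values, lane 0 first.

128-bit reg / 32-bit elem → 4 lanes
whilelt: lane j active iff 1+j < 5 → j < 4 → 4 active
  i=0: and(0xd6,0x0d) → 4
  i=1: and(0x79,0xd4) → 80
  i=2: and(0x84,0xd8) → 128
  i=3: and(0x1f,0x4b) → 11

vd = [4, 80, 128, 11]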